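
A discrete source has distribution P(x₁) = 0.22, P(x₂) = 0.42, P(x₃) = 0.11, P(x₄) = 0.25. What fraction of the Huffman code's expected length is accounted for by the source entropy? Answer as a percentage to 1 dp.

97.2%

Entropy H = −Σ p log₂ p ≈ 1.8565 bits.
Huffman merges: 11/100+11/50→33/100; 1/4+33/100→29/50; 21/50+29/50→1. L = 191/100 ≈ 1.9100.
Efficiency = H/L = 1.8565/1.9100 = 97.2%.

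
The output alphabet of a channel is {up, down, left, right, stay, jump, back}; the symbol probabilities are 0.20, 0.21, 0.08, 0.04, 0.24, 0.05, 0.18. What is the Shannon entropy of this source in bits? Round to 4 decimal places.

2.5700 bits

H = −Σ pᵢ log₂ pᵢ.
−0.20·log₂(0.20) = 0.4644
−0.21·log₂(0.21) = 0.4728
−0.08·log₂(0.08) = 0.2915
−0.04·log₂(0.04) = 0.1858
−0.24·log₂(0.24) = 0.4941
−0.05·log₂(0.05) = 0.2161
−0.18·log₂(0.18) = 0.4453
Sum ≈ 2.5700 → 2.5700 bits.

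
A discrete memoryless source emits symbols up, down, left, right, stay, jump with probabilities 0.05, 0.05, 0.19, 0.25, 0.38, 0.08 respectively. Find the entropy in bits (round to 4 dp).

H = −Σ pᵢ log₂ pᵢ.
−0.05·log₂(0.05) = 0.2161
−0.05·log₂(0.05) = 0.2161
−0.19·log₂(0.19) = 0.4552
−0.25·log₂(0.25) = 0.5000
−0.38·log₂(0.38) = 0.5305
−0.08·log₂(0.08) = 0.2915
Sum ≈ 2.2094 → 2.2094 bits.

2.2094 bits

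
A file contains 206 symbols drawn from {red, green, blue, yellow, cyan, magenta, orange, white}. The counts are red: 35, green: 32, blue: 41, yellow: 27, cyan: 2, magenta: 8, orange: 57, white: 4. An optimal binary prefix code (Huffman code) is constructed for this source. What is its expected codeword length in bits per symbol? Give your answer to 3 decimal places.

2.621 bits/symbol

Probabilities are the counts divided by 206.
Repeatedly combine the two least-probable nodes; the expected code length is the sum of the merged weights.
merge 1/103 + 2/103 → 3/103
merge 3/103 + 4/103 → 7/103
merge 7/103 + 27/206 → 41/206
merge 16/103 + 35/206 → 67/206
merge 41/206 + 41/206 → 41/103
merge 57/206 + 67/206 → 62/103
merge 41/103 + 62/103 → 1
L = 3/103 + 7/103 + 41/206 + 67/206 + 41/103 + 62/103 + 1 = 270/103 ≈ 2.621 bits/symbol.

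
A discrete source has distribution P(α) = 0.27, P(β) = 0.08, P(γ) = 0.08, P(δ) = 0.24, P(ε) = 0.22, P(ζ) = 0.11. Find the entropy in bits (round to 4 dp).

H = −Σ pᵢ log₂ pᵢ.
−0.27·log₂(0.27) = 0.5100
−0.08·log₂(0.08) = 0.2915
−0.08·log₂(0.08) = 0.2915
−0.24·log₂(0.24) = 0.4941
−0.22·log₂(0.22) = 0.4806
−0.11·log₂(0.11) = 0.3503
Sum ≈ 2.4180 → 2.4180 bits.

2.4180 bits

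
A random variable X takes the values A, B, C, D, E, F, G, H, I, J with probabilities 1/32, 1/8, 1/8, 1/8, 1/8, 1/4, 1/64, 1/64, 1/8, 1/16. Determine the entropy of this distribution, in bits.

Each probability is a power of 1/2, so log₂(1/p) is an integer.
H = Σ p·log₂(1/p) = 1/32·5 + 1/8·3 + 1/8·3 + 1/8·3 + 1/8·3 + 1/4·2 + 1/64·6 + 1/64·6 + 1/8·3 + 1/16·4 = 2.96875 bits.

2.96875 bits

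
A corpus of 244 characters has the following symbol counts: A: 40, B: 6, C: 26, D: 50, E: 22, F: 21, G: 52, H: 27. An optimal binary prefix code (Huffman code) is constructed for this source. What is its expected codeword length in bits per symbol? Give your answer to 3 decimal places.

2.889 bits/symbol

Probabilities are the counts divided by 244.
Repeatedly combine the two least-probable nodes; the expected code length is the sum of the merged weights.
merge 3/122 + 21/244 → 27/244
merge 11/122 + 13/122 → 12/61
merge 27/244 + 27/244 → 27/122
merge 10/61 + 12/61 → 22/61
merge 25/122 + 13/61 → 51/122
merge 27/122 + 22/61 → 71/122
merge 51/122 + 71/122 → 1
L = 27/244 + 12/61 + 27/122 + 22/61 + 51/122 + 71/122 + 1 = 705/244 ≈ 2.889 bits/symbol.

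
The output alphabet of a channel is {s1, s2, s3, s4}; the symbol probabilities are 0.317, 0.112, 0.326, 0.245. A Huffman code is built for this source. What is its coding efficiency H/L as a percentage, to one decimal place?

Entropy H = −Σ p log₂ p ≈ 1.9035 bits.
Huffman merges: 14/125+49/200→357/1000; 317/1000+163/500→643/1000; 357/1000+643/1000→1. L = 2 ≈ 2.0000.
Efficiency = H/L = 1.9035/2.0000 = 95.2%.

95.2%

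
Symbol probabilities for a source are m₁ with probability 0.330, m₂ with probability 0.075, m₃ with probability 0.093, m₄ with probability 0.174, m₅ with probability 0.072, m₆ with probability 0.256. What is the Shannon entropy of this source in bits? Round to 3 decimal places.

H = −Σ pᵢ log₂ pᵢ.
−0.330·log₂(0.330) = 0.5278
−0.075·log₂(0.075) = 0.2803
−0.093·log₂(0.093) = 0.3187
−0.174·log₂(0.174) = 0.4390
−0.072·log₂(0.072) = 0.2733
−0.256·log₂(0.256) = 0.5032
Sum ≈ 2.3423 → 2.342 bits.

2.342 bits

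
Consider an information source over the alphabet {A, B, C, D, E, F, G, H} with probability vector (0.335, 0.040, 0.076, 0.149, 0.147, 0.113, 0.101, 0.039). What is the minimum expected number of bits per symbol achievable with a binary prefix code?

2.744 bits/symbol

Repeatedly combine the two least-probable nodes; the expected code length is the sum of the merged weights.
merge 39/1000 + 1/25 → 79/1000
merge 19/250 + 79/1000 → 31/200
merge 101/1000 + 113/1000 → 107/500
merge 147/1000 + 149/1000 → 37/125
merge 31/200 + 107/500 → 369/1000
merge 37/125 + 67/200 → 631/1000
merge 369/1000 + 631/1000 → 1
L = 79/1000 + 31/200 + 107/500 + 37/125 + 369/1000 + 631/1000 + 1 = 343/125 = 2.744 bits/symbol.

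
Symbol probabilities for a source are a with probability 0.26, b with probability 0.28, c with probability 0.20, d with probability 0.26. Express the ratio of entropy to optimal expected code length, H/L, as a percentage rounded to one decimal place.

Entropy H = −Σ p log₂ p ≈ 1.9892 bits.
Huffman merges: 1/5+13/50→23/50; 13/50+7/25→27/50; 23/50+27/50→1. L = 2 ≈ 2.0000.
Efficiency = H/L = 1.9892/2.0000 = 99.5%.

99.5%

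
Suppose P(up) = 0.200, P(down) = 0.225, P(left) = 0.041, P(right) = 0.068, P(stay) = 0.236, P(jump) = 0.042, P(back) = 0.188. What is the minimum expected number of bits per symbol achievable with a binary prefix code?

Repeatedly combine the two least-probable nodes; the expected code length is the sum of the merged weights.
merge 41/1000 + 21/500 → 83/1000
merge 17/250 + 83/1000 → 151/1000
merge 151/1000 + 47/250 → 339/1000
merge 1/5 + 9/40 → 17/40
merge 59/250 + 339/1000 → 23/40
merge 17/40 + 23/40 → 1
L = 83/1000 + 151/1000 + 339/1000 + 17/40 + 23/40 + 1 = 2573/1000 = 2.573 bits/symbol.

2.573 bits/symbol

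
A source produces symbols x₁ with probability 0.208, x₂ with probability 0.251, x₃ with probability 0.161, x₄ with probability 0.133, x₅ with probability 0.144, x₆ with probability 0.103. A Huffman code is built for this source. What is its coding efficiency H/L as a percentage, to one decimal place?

99.3%

Entropy H = −Σ p log₂ p ≈ 2.5234 bits.
Huffman merges: 103/1000+133/1000→59/250; 18/125+161/1000→61/200; 26/125+59/250→111/250; 251/1000+61/200→139/250; 111/250+139/250→1. L = 2541/1000 ≈ 2.5410.
Efficiency = H/L = 2.5234/2.5410 = 99.3%.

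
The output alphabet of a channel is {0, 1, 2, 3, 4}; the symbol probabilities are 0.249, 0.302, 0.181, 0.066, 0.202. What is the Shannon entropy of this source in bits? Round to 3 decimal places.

H = −Σ pᵢ log₂ pᵢ.
−0.249·log₂(0.249) = 0.4994
−0.302·log₂(0.302) = 0.5217
−0.181·log₂(0.181) = 0.4463
−0.066·log₂(0.066) = 0.2588
−0.202·log₂(0.202) = 0.4661
Sum ≈ 2.1924 → 2.192 bits.

2.192 bits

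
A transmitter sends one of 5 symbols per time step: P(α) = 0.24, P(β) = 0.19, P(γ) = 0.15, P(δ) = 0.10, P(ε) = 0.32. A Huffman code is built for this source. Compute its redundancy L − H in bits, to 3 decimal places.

Entropy H = −Σ p log₂ p ≈ 2.2181 bits.
Huffman merges: 1/10+3/20→1/4; 19/100+6/25→43/100; 1/4+8/25→57/100; 43/100+57/100→1. L = 9/4 ≈ 2.2500.
L − H = 2.2500 − 2.2181 = 0.032 bits.

0.032 bits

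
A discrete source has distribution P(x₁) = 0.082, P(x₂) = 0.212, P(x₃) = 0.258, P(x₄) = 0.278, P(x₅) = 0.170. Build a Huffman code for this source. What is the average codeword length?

2.252 bits/symbol

Repeatedly combine the two least-probable nodes; the expected code length is the sum of the merged weights.
merge 41/500 + 17/100 → 63/250
merge 53/250 + 63/250 → 58/125
merge 129/500 + 139/500 → 67/125
merge 58/125 + 67/125 → 1
L = 63/250 + 58/125 + 67/125 + 1 = 563/250 = 2.252 bits/symbol.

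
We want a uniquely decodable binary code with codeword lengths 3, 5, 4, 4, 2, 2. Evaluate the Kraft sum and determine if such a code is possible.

With common denominator 2^5 = 32: Σ 2^(−ℓᵢ) = 4/32 + 1/32 + 2/32 + 2/32 + 8/32 + 8/32 = 25/32 = 0.78125.
Kraft's inequality requires Σ ≤ 1; here Σ = 0.78125 ≤ 1, so such a prefix code exists.

0.78125; yes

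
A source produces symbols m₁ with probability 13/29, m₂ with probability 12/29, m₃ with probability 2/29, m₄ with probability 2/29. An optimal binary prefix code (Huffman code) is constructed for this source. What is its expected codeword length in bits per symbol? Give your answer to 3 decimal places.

Repeatedly combine the two least-probable nodes; the expected code length is the sum of the merged weights.
merge 2/29 + 2/29 → 4/29
merge 4/29 + 12/29 → 16/29
merge 13/29 + 16/29 → 1
L = 4/29 + 16/29 + 1 = 49/29 ≈ 1.690 bits/symbol.

1.690 bits/symbol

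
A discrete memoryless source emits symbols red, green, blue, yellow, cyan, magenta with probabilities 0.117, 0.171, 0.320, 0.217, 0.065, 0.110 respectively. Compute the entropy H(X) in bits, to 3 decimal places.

H = −Σ pᵢ log₂ pᵢ.
−0.117·log₂(0.117) = 0.3622
−0.171·log₂(0.171) = 0.4357
−0.320·log₂(0.320) = 0.5260
−0.217·log₂(0.217) = 0.4783
−0.065·log₂(0.065) = 0.2563
−0.110·log₂(0.110) = 0.3503
Sum ≈ 2.4088 → 2.409 bits.

2.409 bits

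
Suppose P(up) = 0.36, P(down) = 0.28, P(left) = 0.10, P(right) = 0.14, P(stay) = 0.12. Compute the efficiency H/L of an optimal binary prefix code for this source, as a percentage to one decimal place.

96.5%

Entropy H = −Σ p log₂ p ≈ 2.1412 bits.
Huffman merges: 1/10+3/25→11/50; 7/50+11/50→9/25; 7/25+9/25→16/25; 9/25+16/25→1. L = 111/50 ≈ 2.2200.
Efficiency = H/L = 2.1412/2.2200 = 96.5%.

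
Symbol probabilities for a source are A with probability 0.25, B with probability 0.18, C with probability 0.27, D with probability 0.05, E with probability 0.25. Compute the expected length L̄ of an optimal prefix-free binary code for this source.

2.23 bits/symbol

Repeatedly combine the two least-probable nodes; the expected code length is the sum of the merged weights.
merge 1/20 + 9/50 → 23/100
merge 23/100 + 1/4 → 12/25
merge 1/4 + 27/100 → 13/25
merge 12/25 + 13/25 → 1
L = 23/100 + 12/25 + 13/25 + 1 = 223/100 = 2.23 bits/symbol.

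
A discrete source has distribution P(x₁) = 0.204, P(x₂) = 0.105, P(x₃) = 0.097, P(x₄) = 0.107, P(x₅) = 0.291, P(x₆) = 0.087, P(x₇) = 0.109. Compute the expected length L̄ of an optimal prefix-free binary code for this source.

2.689 bits/symbol

Repeatedly combine the two least-probable nodes; the expected code length is the sum of the merged weights.
merge 87/1000 + 97/1000 → 23/125
merge 21/200 + 107/1000 → 53/250
merge 109/1000 + 23/125 → 293/1000
merge 51/250 + 53/250 → 52/125
merge 291/1000 + 293/1000 → 73/125
merge 52/125 + 73/125 → 1
L = 23/125 + 53/250 + 293/1000 + 52/125 + 73/125 + 1 = 2689/1000 = 2.689 bits/symbol.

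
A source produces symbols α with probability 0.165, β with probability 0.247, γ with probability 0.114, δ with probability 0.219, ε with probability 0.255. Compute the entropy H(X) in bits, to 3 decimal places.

2.267 bits

H = −Σ pᵢ log₂ pᵢ.
−0.165·log₂(0.165) = 0.4289
−0.247·log₂(0.247) = 0.4983
−0.114·log₂(0.114) = 0.3571
−0.219·log₂(0.219) = 0.4798
−0.255·log₂(0.255) = 0.5027
Sum ≈ 2.2669 → 2.267 bits.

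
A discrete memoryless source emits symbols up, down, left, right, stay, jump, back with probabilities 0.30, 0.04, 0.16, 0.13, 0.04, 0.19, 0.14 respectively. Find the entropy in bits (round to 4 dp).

2.5506 bits

H = −Σ pᵢ log₂ pᵢ.
−0.30·log₂(0.30) = 0.5211
−0.04·log₂(0.04) = 0.1858
−0.16·log₂(0.16) = 0.4230
−0.13·log₂(0.13) = 0.3826
−0.04·log₂(0.04) = 0.1858
−0.19·log₂(0.19) = 0.4552
−0.14·log₂(0.14) = 0.3971
Sum ≈ 2.5506 → 2.5506 bits.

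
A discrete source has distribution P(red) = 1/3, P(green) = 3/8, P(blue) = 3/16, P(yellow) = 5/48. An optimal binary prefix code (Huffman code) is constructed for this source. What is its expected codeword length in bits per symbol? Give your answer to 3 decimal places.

1.917 bits/symbol

Repeatedly combine the two least-probable nodes; the expected code length is the sum of the merged weights.
merge 5/48 + 3/16 → 7/24
merge 7/24 + 1/3 → 5/8
merge 3/8 + 5/8 → 1
L = 7/24 + 5/8 + 1 = 23/12 ≈ 1.917 bits/symbol.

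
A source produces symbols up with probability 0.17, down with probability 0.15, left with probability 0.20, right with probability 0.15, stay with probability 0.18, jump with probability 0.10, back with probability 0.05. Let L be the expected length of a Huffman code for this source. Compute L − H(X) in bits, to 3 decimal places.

Entropy H = −Σ p log₂ p ≈ 2.7137 bits.
Huffman merges: 1/20+1/10→3/20; 3/20+3/20→3/10; 3/20+17/100→8/25; 9/50+1/5→19/50; 3/10+8/25→31/50; 19/50+31/50→1. L = 277/100 ≈ 2.7700.
L − H = 2.7700 − 2.7137 = 0.056 bits.

0.056 bits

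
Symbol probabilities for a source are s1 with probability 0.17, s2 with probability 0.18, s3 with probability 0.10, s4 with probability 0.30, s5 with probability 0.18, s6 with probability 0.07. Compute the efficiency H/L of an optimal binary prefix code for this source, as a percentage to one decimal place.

97.5%

Entropy H = −Σ p log₂ p ≈ 2.4470 bits.
Huffman merges: 7/100+1/10→17/100; 17/100+17/100→17/50; 9/50+9/50→9/25; 3/10+17/50→16/25; 9/25+16/25→1. L = 251/100 ≈ 2.5100.
Efficiency = H/L = 2.4470/2.5100 = 97.5%.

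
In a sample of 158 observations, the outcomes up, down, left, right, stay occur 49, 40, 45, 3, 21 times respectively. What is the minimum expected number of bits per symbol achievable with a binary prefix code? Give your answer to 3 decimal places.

2.152 bits/symbol

Probabilities are the counts divided by 158.
Repeatedly combine the two least-probable nodes; the expected code length is the sum of the merged weights.
merge 3/158 + 21/158 → 12/79
merge 12/79 + 20/79 → 32/79
merge 45/158 + 49/158 → 47/79
merge 32/79 + 47/79 → 1
L = 12/79 + 32/79 + 47/79 + 1 = 170/79 ≈ 2.152 bits/symbol.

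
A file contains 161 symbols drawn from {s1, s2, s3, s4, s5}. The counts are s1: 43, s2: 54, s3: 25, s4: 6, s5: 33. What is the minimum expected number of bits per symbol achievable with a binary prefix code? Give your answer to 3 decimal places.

Probabilities are the counts divided by 161.
Repeatedly combine the two least-probable nodes; the expected code length is the sum of the merged weights.
merge 6/161 + 25/161 → 31/161
merge 31/161 + 33/161 → 64/161
merge 43/161 + 54/161 → 97/161
merge 64/161 + 97/161 → 1
L = 31/161 + 64/161 + 97/161 + 1 = 353/161 ≈ 2.193 bits/symbol.

2.193 bits/symbol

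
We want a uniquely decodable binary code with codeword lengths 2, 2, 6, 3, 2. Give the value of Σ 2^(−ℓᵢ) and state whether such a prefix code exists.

With common denominator 2^6 = 64: Σ 2^(−ℓᵢ) = 16/64 + 16/64 + 1/64 + 8/64 + 16/64 = 57/64 = 0.890625.
Kraft's inequality requires Σ ≤ 1; here Σ = 0.890625 ≤ 1, so such a prefix code exists.

0.890625; yes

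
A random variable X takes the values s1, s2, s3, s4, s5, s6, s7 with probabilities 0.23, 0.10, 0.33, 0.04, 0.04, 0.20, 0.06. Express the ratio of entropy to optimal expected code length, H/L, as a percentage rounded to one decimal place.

Entropy H = −Σ p log₂ p ≈ 2.4271 bits.
Huffman merges: 1/25+1/25→2/25; 3/50+2/25→7/50; 1/10+7/50→6/25; 1/5+23/100→43/100; 6/25+33/100→57/100; 43/100+57/100→1. L = 123/50 ≈ 2.4600.
Efficiency = H/L = 2.4271/2.4600 = 98.7%.

98.7%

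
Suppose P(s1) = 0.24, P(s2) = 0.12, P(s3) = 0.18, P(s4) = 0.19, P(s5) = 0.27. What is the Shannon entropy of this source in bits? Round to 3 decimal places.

2.272 bits

H = −Σ pᵢ log₂ pᵢ.
−0.24·log₂(0.24) = 0.4941
−0.12·log₂(0.12) = 0.3671
−0.18·log₂(0.18) = 0.4453
−0.19·log₂(0.19) = 0.4552
−0.27·log₂(0.27) = 0.5100
Sum ≈ 2.2718 → 2.272 bits.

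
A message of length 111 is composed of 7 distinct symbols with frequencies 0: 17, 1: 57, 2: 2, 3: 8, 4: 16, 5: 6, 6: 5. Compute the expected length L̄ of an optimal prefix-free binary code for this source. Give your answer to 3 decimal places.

2.153 bits/symbol

Probabilities are the counts divided by 111.
Repeatedly combine the two least-probable nodes; the expected code length is the sum of the merged weights.
merge 2/111 + 5/111 → 7/111
merge 2/37 + 7/111 → 13/111
merge 8/111 + 13/111 → 7/37
merge 16/111 + 17/111 → 11/37
merge 7/37 + 11/37 → 18/37
merge 18/37 + 19/37 → 1
L = 7/111 + 13/111 + 7/37 + 11/37 + 18/37 + 1 = 239/111 ≈ 2.153 bits/symbol.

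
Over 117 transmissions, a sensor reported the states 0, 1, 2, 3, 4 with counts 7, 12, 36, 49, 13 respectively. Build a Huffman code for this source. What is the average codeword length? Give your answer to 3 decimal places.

Probabilities are the counts divided by 117.
Repeatedly combine the two least-probable nodes; the expected code length is the sum of the merged weights.
merge 7/117 + 4/39 → 19/117
merge 1/9 + 19/117 → 32/117
merge 32/117 + 4/13 → 68/117
merge 49/117 + 68/117 → 1
L = 19/117 + 32/117 + 68/117 + 1 = 236/117 ≈ 2.017 bits/symbol.

2.017 bits/symbol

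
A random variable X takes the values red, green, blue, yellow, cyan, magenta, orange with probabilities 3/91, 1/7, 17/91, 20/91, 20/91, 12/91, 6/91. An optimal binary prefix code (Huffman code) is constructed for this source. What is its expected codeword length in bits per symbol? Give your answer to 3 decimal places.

2.659 bits/symbol

Repeatedly combine the two least-probable nodes; the expected code length is the sum of the merged weights.
merge 3/91 + 6/91 → 9/91
merge 9/91 + 12/91 → 3/13
merge 1/7 + 17/91 → 30/91
merge 20/91 + 20/91 → 40/91
merge 3/13 + 30/91 → 51/91
merge 40/91 + 51/91 → 1
L = 9/91 + 3/13 + 30/91 + 40/91 + 51/91 + 1 = 242/91 ≈ 2.659 bits/symbol.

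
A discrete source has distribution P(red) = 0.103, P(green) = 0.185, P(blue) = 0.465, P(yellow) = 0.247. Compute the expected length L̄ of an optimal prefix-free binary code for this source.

1.823 bits/symbol

Repeatedly combine the two least-probable nodes; the expected code length is the sum of the merged weights.
merge 103/1000 + 37/200 → 36/125
merge 247/1000 + 36/125 → 107/200
merge 93/200 + 107/200 → 1
L = 36/125 + 107/200 + 1 = 1823/1000 = 1.823 bits/symbol.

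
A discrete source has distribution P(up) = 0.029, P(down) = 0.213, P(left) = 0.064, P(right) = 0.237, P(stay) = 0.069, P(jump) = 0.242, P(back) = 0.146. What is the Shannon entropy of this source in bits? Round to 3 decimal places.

H = −Σ pᵢ log₂ pᵢ.
−0.029·log₂(0.029) = 0.1481
−0.213·log₂(0.213) = 0.4752
−0.064·log₂(0.064) = 0.2538
−0.237·log₂(0.237) = 0.4923
−0.069·log₂(0.069) = 0.2662
−0.242·log₂(0.242) = 0.4954
−0.146·log₂(0.146) = 0.4053
Sum ≈ 2.5362 → 2.536 bits.

2.536 bits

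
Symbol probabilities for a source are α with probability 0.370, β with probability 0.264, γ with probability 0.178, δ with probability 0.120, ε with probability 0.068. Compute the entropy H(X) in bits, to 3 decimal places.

H = −Σ pᵢ log₂ pᵢ.
−0.370·log₂(0.370) = 0.5307
−0.264·log₂(0.264) = 0.5072
−0.178·log₂(0.178) = 0.4432
−0.120·log₂(0.120) = 0.3671
−0.068·log₂(0.068) = 0.2637
Sum ≈ 2.1120 → 2.112 bits.

2.112 bits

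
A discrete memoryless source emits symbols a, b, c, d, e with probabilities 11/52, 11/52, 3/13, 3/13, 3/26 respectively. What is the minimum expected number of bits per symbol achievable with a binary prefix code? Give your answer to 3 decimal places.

2.327 bits/symbol

Repeatedly combine the two least-probable nodes; the expected code length is the sum of the merged weights.
merge 3/26 + 11/52 → 17/52
merge 11/52 + 3/13 → 23/52
merge 3/13 + 17/52 → 29/52
merge 23/52 + 29/52 → 1
L = 17/52 + 23/52 + 29/52 + 1 = 121/52 ≈ 2.327 bits/symbol.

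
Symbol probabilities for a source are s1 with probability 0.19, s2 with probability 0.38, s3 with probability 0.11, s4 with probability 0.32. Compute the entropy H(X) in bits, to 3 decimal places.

1.862 bits

H = −Σ pᵢ log₂ pᵢ.
−0.19·log₂(0.19) = 0.4552
−0.38·log₂(0.38) = 0.5305
−0.11·log₂(0.11) = 0.3503
−0.32·log₂(0.32) = 0.5260
Sum ≈ 1.8620 → 1.862 bits.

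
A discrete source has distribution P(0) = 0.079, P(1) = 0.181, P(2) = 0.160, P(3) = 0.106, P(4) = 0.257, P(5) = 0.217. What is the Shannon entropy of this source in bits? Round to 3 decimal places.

H = −Σ pᵢ log₂ pᵢ.
−0.079·log₂(0.079) = 0.2893
−0.181·log₂(0.181) = 0.4463
−0.160·log₂(0.160) = 0.4230
−0.106·log₂(0.106) = 0.3432
−0.257·log₂(0.257) = 0.5038
−0.217·log₂(0.217) = 0.4783
Sum ≈ 2.4839 → 2.484 bits.

2.484 bits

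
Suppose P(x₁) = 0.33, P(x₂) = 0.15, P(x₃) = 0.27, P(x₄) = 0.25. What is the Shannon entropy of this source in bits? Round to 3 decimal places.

H = −Σ pᵢ log₂ pᵢ.
−0.33·log₂(0.33) = 0.5278
−0.15·log₂(0.15) = 0.4105
−0.27·log₂(0.27) = 0.5100
−0.25·log₂(0.25) = 0.5000
Sum ≈ 1.9484 → 1.948 bits.

1.948 bits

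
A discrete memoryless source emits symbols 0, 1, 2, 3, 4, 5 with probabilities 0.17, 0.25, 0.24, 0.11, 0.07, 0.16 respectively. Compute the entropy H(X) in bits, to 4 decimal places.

H = −Σ pᵢ log₂ pᵢ.
−0.17·log₂(0.17) = 0.4346
−0.25·log₂(0.25) = 0.5000
−0.24·log₂(0.24) = 0.4941
−0.11·log₂(0.11) = 0.3503
−0.07·log₂(0.07) = 0.2686
−0.16·log₂(0.16) = 0.4230
Sum ≈ 2.4706 → 2.4706 bits.

2.4706 bits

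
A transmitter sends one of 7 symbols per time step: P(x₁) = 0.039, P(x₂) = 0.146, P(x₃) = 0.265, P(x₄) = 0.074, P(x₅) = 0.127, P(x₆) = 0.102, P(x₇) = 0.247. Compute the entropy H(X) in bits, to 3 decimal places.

2.586 bits

H = −Σ pᵢ log₂ pᵢ.
−0.039·log₂(0.039) = 0.1825
−0.146·log₂(0.146) = 0.4053
−0.265·log₂(0.265) = 0.5077
−0.074·log₂(0.074) = 0.2780
−0.127·log₂(0.127) = 0.3781
−0.102·log₂(0.102) = 0.3359
−0.247·log₂(0.247) = 0.4983
Sum ≈ 2.5858 → 2.586 bits.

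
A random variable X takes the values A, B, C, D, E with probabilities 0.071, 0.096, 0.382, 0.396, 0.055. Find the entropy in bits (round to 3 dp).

H = −Σ pᵢ log₂ pᵢ.
−0.071·log₂(0.071) = 0.2709
−0.096·log₂(0.096) = 0.3246
−0.382·log₂(0.382) = 0.5304
−0.396·log₂(0.396) = 0.5292
−0.055·log₂(0.055) = 0.2301
Sum ≈ 1.8852 → 1.885 bits.

1.885 bits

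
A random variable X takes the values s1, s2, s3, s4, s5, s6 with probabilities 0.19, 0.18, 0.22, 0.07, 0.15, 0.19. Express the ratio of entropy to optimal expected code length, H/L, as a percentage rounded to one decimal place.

Entropy H = −Σ p log₂ p ≈ 2.5154 bits.
Huffman merges: 7/100+3/20→11/50; 9/50+19/100→37/100; 19/100+11/50→41/100; 11/50+37/100→59/100; 41/100+59/100→1. L = 259/100 ≈ 2.5900.
Efficiency = H/L = 2.5154/2.5900 = 97.1%.

97.1%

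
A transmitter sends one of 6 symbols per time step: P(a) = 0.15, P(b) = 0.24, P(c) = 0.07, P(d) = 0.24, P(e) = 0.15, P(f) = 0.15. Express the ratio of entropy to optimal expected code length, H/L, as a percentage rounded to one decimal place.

Entropy H = −Σ p log₂ p ≈ 2.4885 bits.
Huffman merges: 7/100+3/20→11/50; 3/20+3/20→3/10; 11/50+6/25→23/50; 6/25+3/10→27/50; 23/50+27/50→1. L = 63/25 ≈ 2.5200.
Efficiency = H/L = 2.4885/2.5200 = 98.7%.

98.7%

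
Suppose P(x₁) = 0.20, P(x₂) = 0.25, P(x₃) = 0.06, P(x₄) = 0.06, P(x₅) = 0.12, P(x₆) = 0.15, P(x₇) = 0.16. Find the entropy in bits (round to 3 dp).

H = −Σ pᵢ log₂ pᵢ.
−0.20·log₂(0.20) = 0.4644
−0.25·log₂(0.25) = 0.5000
−0.06·log₂(0.06) = 0.2435
−0.06·log₂(0.06) = 0.2435
−0.12·log₂(0.12) = 0.3671
−0.15·log₂(0.15) = 0.4105
−0.16·log₂(0.16) = 0.4230
Sum ≈ 2.6521 → 2.652 bits.

2.652 bits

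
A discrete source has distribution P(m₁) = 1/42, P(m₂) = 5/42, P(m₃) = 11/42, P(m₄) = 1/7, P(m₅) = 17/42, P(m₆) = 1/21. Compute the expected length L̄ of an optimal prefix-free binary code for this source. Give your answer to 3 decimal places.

2.190 bits/symbol

Repeatedly combine the two least-probable nodes; the expected code length is the sum of the merged weights.
merge 1/42 + 1/21 → 1/14
merge 1/14 + 5/42 → 4/21
merge 1/7 + 4/21 → 1/3
merge 11/42 + 1/3 → 25/42
merge 17/42 + 25/42 → 1
L = 1/14 + 4/21 + 1/3 + 25/42 + 1 = 46/21 ≈ 2.190 bits/symbol.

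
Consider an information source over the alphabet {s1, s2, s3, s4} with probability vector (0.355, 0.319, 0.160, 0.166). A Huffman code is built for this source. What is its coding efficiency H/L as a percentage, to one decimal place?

96.9%

Entropy H = −Σ p log₂ p ≈ 1.9093 bits.
Huffman merges: 4/25+83/500→163/500; 319/1000+163/500→129/200; 71/200+129/200→1. L = 1971/1000 ≈ 1.9710.
Efficiency = H/L = 1.9093/1.9710 = 96.9%.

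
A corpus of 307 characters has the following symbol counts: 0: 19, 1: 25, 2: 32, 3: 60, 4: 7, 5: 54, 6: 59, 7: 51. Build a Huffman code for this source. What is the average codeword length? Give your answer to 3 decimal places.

Probabilities are the counts divided by 307.
Repeatedly combine the two least-probable nodes; the expected code length is the sum of the merged weights.
merge 7/307 + 19/307 → 26/307
merge 25/307 + 26/307 → 51/307
merge 32/307 + 51/307 → 83/307
merge 51/307 + 54/307 → 105/307
merge 59/307 + 60/307 → 119/307
merge 83/307 + 105/307 → 188/307
merge 119/307 + 188/307 → 1
L = 26/307 + 51/307 + 83/307 + 105/307 + 119/307 + 188/307 + 1 = 879/307 ≈ 2.863 bits/symbol.

2.863 bits/symbol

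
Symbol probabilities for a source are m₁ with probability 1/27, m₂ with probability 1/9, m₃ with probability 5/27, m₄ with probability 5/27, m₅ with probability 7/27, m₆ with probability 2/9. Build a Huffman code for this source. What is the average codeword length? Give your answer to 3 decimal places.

2.481 bits/symbol

Repeatedly combine the two least-probable nodes; the expected code length is the sum of the merged weights.
merge 1/27 + 1/9 → 4/27
merge 4/27 + 5/27 → 1/3
merge 5/27 + 2/9 → 11/27
merge 7/27 + 1/3 → 16/27
merge 11/27 + 16/27 → 1
L = 4/27 + 1/3 + 11/27 + 16/27 + 1 = 67/27 ≈ 2.481 bits/symbol.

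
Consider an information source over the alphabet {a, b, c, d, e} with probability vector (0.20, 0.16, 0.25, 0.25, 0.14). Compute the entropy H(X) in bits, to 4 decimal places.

H = −Σ pᵢ log₂ pᵢ.
−0.20·log₂(0.20) = 0.4644
−0.16·log₂(0.16) = 0.4230
−0.25·log₂(0.25) = 0.5000
−0.25·log₂(0.25) = 0.5000
−0.14·log₂(0.14) = 0.3971
Sum ≈ 2.2845 → 2.2845 bits.

2.2845 bits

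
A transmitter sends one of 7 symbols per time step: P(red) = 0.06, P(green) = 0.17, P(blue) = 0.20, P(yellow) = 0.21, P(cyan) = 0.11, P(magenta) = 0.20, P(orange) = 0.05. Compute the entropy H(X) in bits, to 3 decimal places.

2.646 bits

H = −Σ pᵢ log₂ pᵢ.
−0.06·log₂(0.06) = 0.2435
−0.17·log₂(0.17) = 0.4346
−0.20·log₂(0.20) = 0.4644
−0.21·log₂(0.21) = 0.4728
−0.11·log₂(0.11) = 0.3503
−0.20·log₂(0.20) = 0.4644
−0.05·log₂(0.05) = 0.2161
Sum ≈ 2.6461 → 2.646 bits.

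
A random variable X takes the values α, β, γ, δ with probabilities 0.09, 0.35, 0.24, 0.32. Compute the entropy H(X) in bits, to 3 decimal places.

H = −Σ pᵢ log₂ pᵢ.
−0.09·log₂(0.09) = 0.3127
−0.35·log₂(0.35) = 0.5301
−0.24·log₂(0.24) = 0.4941
−0.32·log₂(0.32) = 0.5260
Sum ≈ 1.8629 → 1.863 bits.

1.863 bits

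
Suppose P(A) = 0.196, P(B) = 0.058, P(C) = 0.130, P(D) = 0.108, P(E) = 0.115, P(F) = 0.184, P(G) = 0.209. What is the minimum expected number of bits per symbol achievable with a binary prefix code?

Repeatedly combine the two least-probable nodes; the expected code length is the sum of the merged weights.
merge 29/500 + 27/250 → 83/500
merge 23/200 + 13/100 → 49/200
merge 83/500 + 23/125 → 7/20
merge 49/250 + 209/1000 → 81/200
merge 49/200 + 7/20 → 119/200
merge 81/200 + 119/200 → 1
L = 83/500 + 49/200 + 7/20 + 81/200 + 119/200 + 1 = 2761/1000 = 2.761 bits/symbol.

2.761 bits/symbol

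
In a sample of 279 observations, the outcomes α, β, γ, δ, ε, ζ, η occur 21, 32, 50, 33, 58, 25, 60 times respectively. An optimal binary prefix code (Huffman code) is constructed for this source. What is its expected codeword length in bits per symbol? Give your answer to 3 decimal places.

2.742 bits/symbol

Probabilities are the counts divided by 279.
Repeatedly combine the two least-probable nodes; the expected code length is the sum of the merged weights.
merge 7/93 + 25/279 → 46/279
merge 32/279 + 11/93 → 65/279
merge 46/279 + 50/279 → 32/93
merge 58/279 + 20/93 → 118/279
merge 65/279 + 32/93 → 161/279
merge 118/279 + 161/279 → 1
L = 46/279 + 65/279 + 32/93 + 118/279 + 161/279 + 1 = 85/31 ≈ 2.742 bits/symbol.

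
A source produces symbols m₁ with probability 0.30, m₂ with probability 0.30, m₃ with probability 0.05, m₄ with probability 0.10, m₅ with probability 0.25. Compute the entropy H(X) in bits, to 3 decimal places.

H = −Σ pᵢ log₂ pᵢ.
−0.30·log₂(0.30) = 0.5211
−0.30·log₂(0.30) = 0.5211
−0.05·log₂(0.05) = 0.2161
−0.10·log₂(0.10) = 0.3322
−0.25·log₂(0.25) = 0.5000
Sum ≈ 2.0905 → 2.090 bits.

2.090 bits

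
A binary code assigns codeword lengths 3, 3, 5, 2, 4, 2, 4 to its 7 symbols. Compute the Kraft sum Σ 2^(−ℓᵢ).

0.90625

With common denominator 2^5 = 32: Σ 2^(−ℓᵢ) = 4/32 + 4/32 + 1/32 + 8/32 + 2/32 + 8/32 + 2/32 = 29/32 = 0.90625.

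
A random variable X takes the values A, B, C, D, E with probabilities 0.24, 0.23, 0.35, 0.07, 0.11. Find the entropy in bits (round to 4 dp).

2.1307 bits

H = −Σ pᵢ log₂ pᵢ.
−0.24·log₂(0.24) = 0.4941
−0.23·log₂(0.23) = 0.4877
−0.35·log₂(0.35) = 0.5301
−0.07·log₂(0.07) = 0.2686
−0.11·log₂(0.11) = 0.3503
Sum ≈ 2.1307 → 2.1307 bits.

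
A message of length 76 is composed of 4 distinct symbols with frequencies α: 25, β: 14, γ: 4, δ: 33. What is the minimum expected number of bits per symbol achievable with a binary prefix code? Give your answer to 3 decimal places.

1.803 bits/symbol

Probabilities are the counts divided by 76.
Repeatedly combine the two least-probable nodes; the expected code length is the sum of the merged weights.
merge 1/19 + 7/38 → 9/38
merge 9/38 + 25/76 → 43/76
merge 33/76 + 43/76 → 1
L = 9/38 + 43/76 + 1 = 137/76 ≈ 1.803 bits/symbol.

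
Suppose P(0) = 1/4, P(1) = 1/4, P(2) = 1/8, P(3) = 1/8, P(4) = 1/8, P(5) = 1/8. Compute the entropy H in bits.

2.5 bits

Each probability is a power of 1/2, so log₂(1/p) is an integer.
H = Σ p·log₂(1/p) = 1/4·2 + 1/4·2 + 1/8·3 + 1/8·3 + 1/8·3 + 1/8·3 = 2.5 bits.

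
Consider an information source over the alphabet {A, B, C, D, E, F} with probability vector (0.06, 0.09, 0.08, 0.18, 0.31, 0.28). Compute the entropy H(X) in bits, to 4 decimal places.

H = −Σ pᵢ log₂ pᵢ.
−0.06·log₂(0.06) = 0.2435
−0.09·log₂(0.09) = 0.3127
−0.08·log₂(0.08) = 0.2915
−0.18·log₂(0.18) = 0.4453
−0.31·log₂(0.31) = 0.5238
−0.28·log₂(0.28) = 0.5142
Sum ≈ 2.3310 → 2.3310 bits.

2.3310 bits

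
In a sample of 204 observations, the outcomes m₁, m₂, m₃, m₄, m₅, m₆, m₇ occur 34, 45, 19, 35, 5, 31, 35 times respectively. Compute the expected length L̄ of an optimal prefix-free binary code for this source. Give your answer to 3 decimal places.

2.725 bits/symbol

Probabilities are the counts divided by 204.
Repeatedly combine the two least-probable nodes; the expected code length is the sum of the merged weights.
merge 5/204 + 19/204 → 2/17
merge 2/17 + 31/204 → 55/204
merge 1/6 + 35/204 → 23/68
merge 35/204 + 15/68 → 20/51
merge 55/204 + 23/68 → 31/51
merge 20/51 + 31/51 → 1
L = 2/17 + 55/204 + 23/68 + 20/51 + 31/51 + 1 = 139/51 ≈ 2.725 bits/symbol.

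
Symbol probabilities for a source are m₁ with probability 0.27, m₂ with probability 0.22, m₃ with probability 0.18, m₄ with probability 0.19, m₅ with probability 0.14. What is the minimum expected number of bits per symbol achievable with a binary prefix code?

2.32 bits/symbol

Repeatedly combine the two least-probable nodes; the expected code length is the sum of the merged weights.
merge 7/50 + 9/50 → 8/25
merge 19/100 + 11/50 → 41/100
merge 27/100 + 8/25 → 59/100
merge 41/100 + 59/100 → 1
L = 8/25 + 41/100 + 59/100 + 1 = 58/25 = 2.32 bits/symbol.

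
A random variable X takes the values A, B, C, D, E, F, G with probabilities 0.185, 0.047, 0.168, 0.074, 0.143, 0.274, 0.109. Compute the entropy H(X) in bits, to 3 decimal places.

H = −Σ pᵢ log₂ pᵢ.
−0.185·log₂(0.185) = 0.4504
−0.047·log₂(0.047) = 0.2073
−0.168·log₂(0.168) = 0.4323
−0.074·log₂(0.074) = 0.2780
−0.143·log₂(0.143) = 0.4012
−0.274·log₂(0.274) = 0.5118
−0.109·log₂(0.109) = 0.3485
Sum ≈ 2.6295 → 2.630 bits.

2.630 bits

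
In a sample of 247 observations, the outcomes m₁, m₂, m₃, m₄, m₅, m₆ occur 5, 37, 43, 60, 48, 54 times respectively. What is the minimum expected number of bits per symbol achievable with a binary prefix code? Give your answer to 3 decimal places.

2.514 bits/symbol

Probabilities are the counts divided by 247.
Repeatedly combine the two least-probable nodes; the expected code length is the sum of the merged weights.
merge 5/247 + 37/247 → 42/247
merge 42/247 + 43/247 → 85/247
merge 48/247 + 54/247 → 102/247
merge 60/247 + 85/247 → 145/247
merge 102/247 + 145/247 → 1
L = 42/247 + 85/247 + 102/247 + 145/247 + 1 = 621/247 ≈ 2.514 bits/symbol.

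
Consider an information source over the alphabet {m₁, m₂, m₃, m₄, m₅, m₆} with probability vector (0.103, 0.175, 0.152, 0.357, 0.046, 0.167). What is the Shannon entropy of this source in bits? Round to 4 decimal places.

H = −Σ pᵢ log₂ pᵢ.
−0.103·log₂(0.103) = 0.3378
−0.175·log₂(0.175) = 0.4401
−0.152·log₂(0.152) = 0.4131
−0.357·log₂(0.357) = 0.5305
−0.046·log₂(0.046) = 0.2043
−0.167·log₂(0.167) = 0.4312
Sum ≈ 2.3570 → 2.3570 bits.

2.3570 bits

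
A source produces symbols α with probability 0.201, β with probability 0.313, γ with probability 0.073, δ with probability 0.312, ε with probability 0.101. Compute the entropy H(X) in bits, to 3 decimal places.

2.124 bits

H = −Σ pᵢ log₂ pᵢ.
−0.201·log₂(0.201) = 0.4653
−0.313·log₂(0.313) = 0.5245
−0.073·log₂(0.073) = 0.2756
−0.312·log₂(0.312) = 0.5243
−0.101·log₂(0.101) = 0.3341
Sum ≈ 2.1238 → 2.124 bits.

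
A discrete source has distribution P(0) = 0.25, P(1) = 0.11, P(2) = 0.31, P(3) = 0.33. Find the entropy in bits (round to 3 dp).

H = −Σ pᵢ log₂ pᵢ.
−0.25·log₂(0.25) = 0.5000
−0.11·log₂(0.11) = 0.3503
−0.31·log₂(0.31) = 0.5238
−0.33·log₂(0.33) = 0.5278
Sum ≈ 1.9019 → 1.902 bits.

1.902 bits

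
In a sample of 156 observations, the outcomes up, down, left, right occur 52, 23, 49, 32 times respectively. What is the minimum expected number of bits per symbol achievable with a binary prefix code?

Probabilities are the counts divided by 156.
Repeatedly combine the two least-probable nodes; the expected code length is the sum of the merged weights.
merge 23/156 + 8/39 → 55/156
merge 49/156 + 1/3 → 101/156
merge 55/156 + 101/156 → 1
L = 55/156 + 101/156 + 1 = 2 bits/symbol.

2 bits/symbol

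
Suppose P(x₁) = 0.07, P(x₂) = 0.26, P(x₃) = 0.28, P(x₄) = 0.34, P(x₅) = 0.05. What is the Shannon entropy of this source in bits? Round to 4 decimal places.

2.0333 bits

H = −Σ pᵢ log₂ pᵢ.
−0.07·log₂(0.07) = 0.2686
−0.26·log₂(0.26) = 0.5053
−0.28·log₂(0.28) = 0.5142
−0.34·log₂(0.34) = 0.5292
−0.05·log₂(0.05) = 0.2161
Sum ≈ 2.0333 → 2.0333 bits.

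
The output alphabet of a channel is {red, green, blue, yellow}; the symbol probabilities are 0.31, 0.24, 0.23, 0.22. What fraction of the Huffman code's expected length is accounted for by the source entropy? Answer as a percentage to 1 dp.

Entropy H = −Σ p log₂ p ≈ 1.9862 bits.
Huffman merges: 11/50+23/100→9/20; 6/25+31/100→11/20; 9/20+11/20→1. L = 2 ≈ 2.0000.
Efficiency = H/L = 1.9862/2.0000 = 99.3%.

99.3%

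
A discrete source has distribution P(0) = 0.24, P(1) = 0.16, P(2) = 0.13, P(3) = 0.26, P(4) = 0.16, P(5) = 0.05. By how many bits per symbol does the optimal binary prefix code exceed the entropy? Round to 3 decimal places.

0.056 bits

Entropy H = −Σ p log₂ p ≈ 2.4442 bits.
Huffman merges: 1/20+13/100→9/50; 4/25+4/25→8/25; 9/50+6/25→21/50; 13/50+8/25→29/50; 21/50+29/50→1. L = 5/2 ≈ 2.5000.
L − H = 2.5000 − 2.4442 = 0.056 bits.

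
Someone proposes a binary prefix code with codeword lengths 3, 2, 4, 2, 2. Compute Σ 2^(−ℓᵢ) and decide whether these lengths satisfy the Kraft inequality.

With common denominator 2^4 = 16: Σ 2^(−ℓᵢ) = 2/16 + 4/16 + 1/16 + 4/16 + 4/16 = 15/16 = 0.9375.
Kraft's inequality requires Σ ≤ 1; here Σ = 0.9375 ≤ 1, so such a prefix code exists.

0.9375; yes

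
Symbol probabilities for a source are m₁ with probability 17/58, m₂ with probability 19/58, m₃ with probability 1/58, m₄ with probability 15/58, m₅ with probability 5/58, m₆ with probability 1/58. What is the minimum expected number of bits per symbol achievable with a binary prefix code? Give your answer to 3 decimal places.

Repeatedly combine the two least-probable nodes; the expected code length is the sum of the merged weights.
merge 1/58 + 1/58 → 1/29
merge 1/29 + 5/58 → 7/58
merge 7/58 + 15/58 → 11/29
merge 17/58 + 19/58 → 18/29
merge 11/29 + 18/29 → 1
L = 1/29 + 7/58 + 11/29 + 18/29 + 1 = 125/58 ≈ 2.155 bits/symbol.

2.155 bits/symbol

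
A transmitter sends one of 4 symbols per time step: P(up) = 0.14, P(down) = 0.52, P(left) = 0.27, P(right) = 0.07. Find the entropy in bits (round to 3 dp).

1.666 bits

H = −Σ pᵢ log₂ pᵢ.
−0.14·log₂(0.14) = 0.3971
−0.52·log₂(0.52) = 0.4906
−0.27·log₂(0.27) = 0.5100
−0.07·log₂(0.07) = 0.2686
Sum ≈ 1.6663 → 1.666 bits.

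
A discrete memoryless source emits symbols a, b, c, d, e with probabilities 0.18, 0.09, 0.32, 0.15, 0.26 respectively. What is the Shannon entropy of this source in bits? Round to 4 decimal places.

H = −Σ pᵢ log₂ pᵢ.
−0.18·log₂(0.18) = 0.4453
−0.09·log₂(0.09) = 0.3127
−0.32·log₂(0.32) = 0.5260
−0.15·log₂(0.15) = 0.4105
−0.26·log₂(0.26) = 0.5053
Sum ≈ 2.1998 → 2.1998 bits.

2.1998 bits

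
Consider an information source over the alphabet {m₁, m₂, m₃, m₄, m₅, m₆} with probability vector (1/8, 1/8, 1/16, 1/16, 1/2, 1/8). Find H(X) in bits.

2.125 bits

Each probability is a power of 1/2, so log₂(1/p) is an integer.
H = Σ p·log₂(1/p) = 1/8·3 + 1/8·3 + 1/16·4 + 1/16·4 + 1/2·1 + 1/8·3 = 2.125 bits.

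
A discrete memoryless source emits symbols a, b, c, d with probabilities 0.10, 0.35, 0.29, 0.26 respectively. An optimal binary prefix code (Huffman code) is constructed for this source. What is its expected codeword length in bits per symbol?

Repeatedly combine the two least-probable nodes; the expected code length is the sum of the merged weights.
merge 1/10 + 13/50 → 9/25
merge 29/100 + 7/20 → 16/25
merge 9/25 + 16/25 → 1
L = 9/25 + 16/25 + 1 = 2 bits/symbol.

2 bits/symbol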